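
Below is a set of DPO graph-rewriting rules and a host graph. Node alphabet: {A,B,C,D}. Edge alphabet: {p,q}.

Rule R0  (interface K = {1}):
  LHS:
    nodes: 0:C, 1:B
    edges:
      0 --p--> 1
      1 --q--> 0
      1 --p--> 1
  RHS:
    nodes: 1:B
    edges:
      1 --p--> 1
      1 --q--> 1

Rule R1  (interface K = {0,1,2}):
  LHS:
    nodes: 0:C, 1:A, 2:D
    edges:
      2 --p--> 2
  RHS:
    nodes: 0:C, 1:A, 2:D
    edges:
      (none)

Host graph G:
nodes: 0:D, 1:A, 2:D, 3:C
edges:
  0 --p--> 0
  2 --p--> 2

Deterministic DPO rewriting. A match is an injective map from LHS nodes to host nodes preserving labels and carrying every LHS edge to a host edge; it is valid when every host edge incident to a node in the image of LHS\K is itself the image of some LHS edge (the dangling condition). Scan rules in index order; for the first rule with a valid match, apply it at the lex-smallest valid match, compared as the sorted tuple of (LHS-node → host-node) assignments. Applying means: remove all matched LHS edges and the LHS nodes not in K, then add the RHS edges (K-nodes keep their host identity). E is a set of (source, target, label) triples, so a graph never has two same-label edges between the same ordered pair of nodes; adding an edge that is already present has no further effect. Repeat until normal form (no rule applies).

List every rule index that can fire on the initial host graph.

R0: no valid match — LHS pattern not found
R1: 2 valid matches — {0↦3, 1↦1, 2↦0}, {0↦3, 1↦1, 2↦2}

Answer: [R1]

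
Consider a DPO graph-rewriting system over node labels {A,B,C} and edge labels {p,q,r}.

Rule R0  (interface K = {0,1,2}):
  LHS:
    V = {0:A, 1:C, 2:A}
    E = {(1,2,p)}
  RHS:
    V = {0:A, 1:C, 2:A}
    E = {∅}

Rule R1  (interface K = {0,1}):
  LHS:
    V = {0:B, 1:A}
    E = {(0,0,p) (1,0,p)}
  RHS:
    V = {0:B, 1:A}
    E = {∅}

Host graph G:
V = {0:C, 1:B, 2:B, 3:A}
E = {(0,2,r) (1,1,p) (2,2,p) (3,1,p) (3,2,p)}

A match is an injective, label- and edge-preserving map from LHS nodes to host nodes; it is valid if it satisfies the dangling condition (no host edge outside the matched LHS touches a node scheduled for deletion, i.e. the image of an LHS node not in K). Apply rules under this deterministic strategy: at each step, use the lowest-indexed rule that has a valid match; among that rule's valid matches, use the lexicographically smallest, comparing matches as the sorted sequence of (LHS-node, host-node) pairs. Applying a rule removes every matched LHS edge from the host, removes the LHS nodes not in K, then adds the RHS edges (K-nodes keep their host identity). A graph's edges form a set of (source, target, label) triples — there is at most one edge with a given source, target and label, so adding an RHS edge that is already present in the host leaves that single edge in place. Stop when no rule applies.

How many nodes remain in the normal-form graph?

Answer: 4

Derivation:
initial: |V|=4 |E|=5  E = 0-r->2 1-p->1 2-p->2 3-p->1 3-p->2
step 1: apply R1 at {0↦1, 1↦3}  → |V|=4 |E|=3  E = 0-r->2 2-p->2 3-p->2
step 2: apply R1 at {0↦2, 1↦3}  → |V|=4 |E|=1  E = 0-r->2
halt: no rule applies after step 2
NF nodes: {0:C, 1:B, 2:B, 3:A}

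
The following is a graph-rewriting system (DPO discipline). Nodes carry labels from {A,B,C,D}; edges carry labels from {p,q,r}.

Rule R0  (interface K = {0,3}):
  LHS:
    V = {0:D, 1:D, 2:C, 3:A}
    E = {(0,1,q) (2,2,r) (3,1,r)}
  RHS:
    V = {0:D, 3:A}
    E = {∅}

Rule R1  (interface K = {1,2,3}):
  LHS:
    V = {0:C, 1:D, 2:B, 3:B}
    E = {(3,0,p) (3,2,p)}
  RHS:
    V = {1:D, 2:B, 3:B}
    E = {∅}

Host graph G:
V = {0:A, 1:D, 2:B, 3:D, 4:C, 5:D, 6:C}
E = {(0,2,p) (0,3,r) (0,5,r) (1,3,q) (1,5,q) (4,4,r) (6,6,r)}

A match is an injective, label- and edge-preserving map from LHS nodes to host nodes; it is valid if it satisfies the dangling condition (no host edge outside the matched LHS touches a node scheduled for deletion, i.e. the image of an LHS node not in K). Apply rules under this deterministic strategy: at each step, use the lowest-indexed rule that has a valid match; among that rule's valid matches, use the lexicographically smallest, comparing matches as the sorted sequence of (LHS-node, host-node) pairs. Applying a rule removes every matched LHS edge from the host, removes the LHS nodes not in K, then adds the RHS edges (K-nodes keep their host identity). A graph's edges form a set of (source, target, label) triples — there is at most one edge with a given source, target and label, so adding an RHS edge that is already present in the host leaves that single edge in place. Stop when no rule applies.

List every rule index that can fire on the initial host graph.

Answer: [R0]

Steps:
R0: 4 valid matches — {0↦1, 1↦3, 2↦4, 3↦0}, {0↦1, 1↦3, 2↦6, 3↦0}, {0↦1, 1↦5, 2↦4, 3↦0} (+1 more)
R1: no valid match — LHS pattern not found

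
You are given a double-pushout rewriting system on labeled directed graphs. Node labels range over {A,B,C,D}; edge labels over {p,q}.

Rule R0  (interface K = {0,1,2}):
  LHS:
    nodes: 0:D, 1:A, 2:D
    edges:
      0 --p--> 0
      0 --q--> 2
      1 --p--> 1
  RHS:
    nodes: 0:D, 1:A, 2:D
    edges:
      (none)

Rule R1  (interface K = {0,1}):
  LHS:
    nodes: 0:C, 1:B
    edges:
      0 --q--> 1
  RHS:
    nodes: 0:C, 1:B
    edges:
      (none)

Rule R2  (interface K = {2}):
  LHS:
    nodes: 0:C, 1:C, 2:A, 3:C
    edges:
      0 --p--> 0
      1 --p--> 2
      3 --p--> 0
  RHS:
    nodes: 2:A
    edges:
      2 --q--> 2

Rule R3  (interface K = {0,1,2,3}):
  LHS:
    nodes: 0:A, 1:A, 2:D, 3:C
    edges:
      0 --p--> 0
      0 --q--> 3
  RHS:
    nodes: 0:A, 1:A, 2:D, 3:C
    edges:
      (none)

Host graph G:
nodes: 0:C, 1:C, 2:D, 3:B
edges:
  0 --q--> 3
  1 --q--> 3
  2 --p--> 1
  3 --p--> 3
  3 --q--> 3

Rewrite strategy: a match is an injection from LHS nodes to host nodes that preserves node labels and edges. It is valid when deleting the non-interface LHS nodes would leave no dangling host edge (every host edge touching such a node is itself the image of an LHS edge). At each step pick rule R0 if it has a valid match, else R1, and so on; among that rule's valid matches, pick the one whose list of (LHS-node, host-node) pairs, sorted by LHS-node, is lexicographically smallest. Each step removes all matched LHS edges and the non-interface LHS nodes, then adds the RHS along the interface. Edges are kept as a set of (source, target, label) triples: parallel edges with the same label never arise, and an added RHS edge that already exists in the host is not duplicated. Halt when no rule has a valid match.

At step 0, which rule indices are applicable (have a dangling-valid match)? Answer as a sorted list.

R0: no valid match — LHS pattern not found
R1: 2 valid matches — {0↦0, 1↦3}, {0↦1, 1↦3}
R2: no valid match — LHS pattern not found
R3: no valid match — LHS pattern not found

Answer: [R1]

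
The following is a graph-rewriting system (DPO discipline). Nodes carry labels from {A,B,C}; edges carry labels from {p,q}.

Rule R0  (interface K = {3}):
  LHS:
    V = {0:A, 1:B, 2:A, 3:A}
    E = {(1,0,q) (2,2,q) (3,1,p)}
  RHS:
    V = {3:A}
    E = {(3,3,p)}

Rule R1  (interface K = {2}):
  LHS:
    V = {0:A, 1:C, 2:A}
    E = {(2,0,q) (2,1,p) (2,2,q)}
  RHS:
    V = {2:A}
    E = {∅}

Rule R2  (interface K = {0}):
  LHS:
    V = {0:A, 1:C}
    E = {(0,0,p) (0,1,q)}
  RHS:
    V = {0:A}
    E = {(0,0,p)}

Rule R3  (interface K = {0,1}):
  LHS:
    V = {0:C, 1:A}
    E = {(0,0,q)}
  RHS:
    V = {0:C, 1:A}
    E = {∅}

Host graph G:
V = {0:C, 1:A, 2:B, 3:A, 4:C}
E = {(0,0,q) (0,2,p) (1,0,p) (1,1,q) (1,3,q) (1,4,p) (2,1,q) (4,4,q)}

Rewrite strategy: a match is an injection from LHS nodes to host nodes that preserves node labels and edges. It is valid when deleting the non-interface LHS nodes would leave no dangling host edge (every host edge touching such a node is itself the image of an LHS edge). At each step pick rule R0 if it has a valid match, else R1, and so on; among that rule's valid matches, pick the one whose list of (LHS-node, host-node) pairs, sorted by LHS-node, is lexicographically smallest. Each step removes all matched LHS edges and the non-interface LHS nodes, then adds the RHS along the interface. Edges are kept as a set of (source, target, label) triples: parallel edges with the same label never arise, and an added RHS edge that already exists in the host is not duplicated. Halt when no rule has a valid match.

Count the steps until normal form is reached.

Answer: 3

Steps:
initial: |V|=5 |E|=8  E = 0-q->0 0-p->2 1-p->0 1-q->1 1-q->3 1-p->4 2-q->1 4-q->4
step 1: apply R3 at {0↦0, 1↦1}  → |V|=5 |E|=7  E = 0-p->2 1-p->0 1-q->1 1-q->3 1-p->4 2-q->1 4-q->4
step 2: apply R3 at {0↦4, 1↦1}  → |V|=5 |E|=6  E = 0-p->2 1-p->0 1-q->1 1-q->3 1-p->4 2-q->1
step 3: apply R1 at {0↦3, 1↦4, 2↦1}  → |V|=3 |E|=3  E = 0-p->2 1-p->0 2-q->1
final graph: no rule applies after step 3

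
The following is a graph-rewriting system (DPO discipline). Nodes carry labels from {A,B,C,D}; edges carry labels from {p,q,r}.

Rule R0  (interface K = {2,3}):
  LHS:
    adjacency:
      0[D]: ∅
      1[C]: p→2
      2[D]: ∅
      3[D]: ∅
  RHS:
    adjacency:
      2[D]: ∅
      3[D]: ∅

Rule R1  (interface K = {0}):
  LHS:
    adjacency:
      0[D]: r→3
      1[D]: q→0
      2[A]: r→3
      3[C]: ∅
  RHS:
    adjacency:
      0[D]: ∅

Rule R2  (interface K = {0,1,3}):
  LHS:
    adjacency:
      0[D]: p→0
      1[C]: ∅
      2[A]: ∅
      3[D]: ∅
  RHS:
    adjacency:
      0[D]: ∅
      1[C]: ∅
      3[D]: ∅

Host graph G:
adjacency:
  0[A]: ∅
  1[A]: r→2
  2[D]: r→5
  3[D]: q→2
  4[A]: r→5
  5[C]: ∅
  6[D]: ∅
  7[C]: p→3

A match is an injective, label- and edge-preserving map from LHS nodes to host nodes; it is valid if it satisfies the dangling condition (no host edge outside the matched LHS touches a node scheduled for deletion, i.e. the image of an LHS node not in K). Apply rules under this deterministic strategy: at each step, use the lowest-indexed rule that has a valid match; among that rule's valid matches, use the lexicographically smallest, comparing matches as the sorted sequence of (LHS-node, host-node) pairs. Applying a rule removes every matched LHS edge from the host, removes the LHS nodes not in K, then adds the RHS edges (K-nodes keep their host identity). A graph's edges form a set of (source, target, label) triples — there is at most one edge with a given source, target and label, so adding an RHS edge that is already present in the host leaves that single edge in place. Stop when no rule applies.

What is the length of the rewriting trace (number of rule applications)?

start.  V:8 E:5  edges: 1-r->2 2-r->5 3-q->2 4-r->5 7-p->3
1. fire R0 via {0↦6, 1↦7, 2↦3, 3↦2}  →  V:6 E:4  edges: 1-r->2 2-r->5 3-q->2 4-r->5
2. fire R1 via {0↦2, 1↦3, 2↦4, 3↦5}  →  V:3 E:1  edges: 1-r->2
halt: no rule applies after step 2

Answer: 2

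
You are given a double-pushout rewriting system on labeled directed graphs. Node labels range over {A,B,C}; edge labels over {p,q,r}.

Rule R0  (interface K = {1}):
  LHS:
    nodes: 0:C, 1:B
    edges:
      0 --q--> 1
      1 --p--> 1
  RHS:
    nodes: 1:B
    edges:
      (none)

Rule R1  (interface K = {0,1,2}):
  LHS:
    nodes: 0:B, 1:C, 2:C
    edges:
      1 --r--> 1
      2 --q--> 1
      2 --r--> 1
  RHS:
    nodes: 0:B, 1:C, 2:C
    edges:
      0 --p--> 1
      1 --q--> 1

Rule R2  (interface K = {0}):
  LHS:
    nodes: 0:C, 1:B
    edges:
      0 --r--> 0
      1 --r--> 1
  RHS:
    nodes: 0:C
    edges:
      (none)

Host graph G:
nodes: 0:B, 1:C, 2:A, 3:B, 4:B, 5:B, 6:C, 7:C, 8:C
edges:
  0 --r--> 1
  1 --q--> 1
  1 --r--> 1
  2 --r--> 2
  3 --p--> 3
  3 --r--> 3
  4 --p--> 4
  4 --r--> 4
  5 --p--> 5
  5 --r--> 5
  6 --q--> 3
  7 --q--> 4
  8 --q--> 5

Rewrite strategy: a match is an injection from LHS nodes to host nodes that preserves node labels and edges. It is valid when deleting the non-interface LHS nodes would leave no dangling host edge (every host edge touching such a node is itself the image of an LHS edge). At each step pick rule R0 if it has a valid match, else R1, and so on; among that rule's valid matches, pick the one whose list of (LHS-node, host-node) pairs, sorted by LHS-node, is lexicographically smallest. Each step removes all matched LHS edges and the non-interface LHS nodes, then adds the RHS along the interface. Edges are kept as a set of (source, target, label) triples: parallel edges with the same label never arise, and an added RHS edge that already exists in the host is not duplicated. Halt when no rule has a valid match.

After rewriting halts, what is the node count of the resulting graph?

[0] host  ⇒  9 nodes, 13 edges  {0-r->1 1-q->1 1-r->1 2-r->2 3-p->3 3-r->3 4-p->4 4-r->4 5-p->5 5-r->5 6-q->3 7-q->4 8-q->5}
[1] R0 @ {0↦6, 1↦3}  ⇒  8 nodes, 11 edges  {0-r->1 1-q->1 1-r->1 2-r->2 3-r->3 4-p->4 4-r->4 5-p->5 5-r->5 7-q->4 8-q->5}
[2] R0 @ {0↦7, 1↦4}  ⇒  7 nodes, 9 edges  {0-r->1 1-q->1 1-r->1 2-r->2 3-r->3 4-r->4 5-p->5 5-r->5 8-q->5}
[3] R0 @ {0↦8, 1↦5}  ⇒  6 nodes, 7 edges  {0-r->1 1-q->1 1-r->1 2-r->2 3-r->3 4-r->4 5-r->5}
[4] R2 @ {0↦1, 1↦3}  ⇒  5 nodes, 5 edges  {0-r->1 1-q->1 2-r->2 4-r->4 5-r->5}
final graph: no rule applies after step 4
NF nodes: {0:B, 1:C, 2:A, 4:B, 5:B}

Answer: 5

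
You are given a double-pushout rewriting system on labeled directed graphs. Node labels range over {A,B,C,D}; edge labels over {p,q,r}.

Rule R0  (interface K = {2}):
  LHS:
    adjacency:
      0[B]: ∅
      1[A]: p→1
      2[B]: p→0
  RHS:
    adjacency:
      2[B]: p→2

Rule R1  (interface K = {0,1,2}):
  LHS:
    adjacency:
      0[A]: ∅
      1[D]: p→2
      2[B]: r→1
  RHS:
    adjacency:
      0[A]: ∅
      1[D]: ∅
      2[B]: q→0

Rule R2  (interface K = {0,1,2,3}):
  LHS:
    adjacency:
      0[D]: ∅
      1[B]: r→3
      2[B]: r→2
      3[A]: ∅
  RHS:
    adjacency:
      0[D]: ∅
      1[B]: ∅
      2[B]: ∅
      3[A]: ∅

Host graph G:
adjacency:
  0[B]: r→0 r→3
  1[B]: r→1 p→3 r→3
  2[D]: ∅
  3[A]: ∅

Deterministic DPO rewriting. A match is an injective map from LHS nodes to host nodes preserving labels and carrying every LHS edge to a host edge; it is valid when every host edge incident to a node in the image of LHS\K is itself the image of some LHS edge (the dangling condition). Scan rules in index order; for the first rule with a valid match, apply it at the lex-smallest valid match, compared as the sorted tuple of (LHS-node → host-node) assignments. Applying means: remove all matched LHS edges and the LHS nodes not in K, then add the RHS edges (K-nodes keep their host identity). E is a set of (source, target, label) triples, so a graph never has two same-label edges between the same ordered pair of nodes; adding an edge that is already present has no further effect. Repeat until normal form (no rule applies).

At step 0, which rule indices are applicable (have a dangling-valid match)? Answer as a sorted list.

Answer: [R2]

Rewrite trace:
R0: no valid match — LHS pattern not found
R1: no valid match — LHS pattern not found
R2: 2 valid matches — {0↦2, 1↦0, 2↦1, 3↦3}, {0↦2, 1↦1, 2↦0, 3↦3}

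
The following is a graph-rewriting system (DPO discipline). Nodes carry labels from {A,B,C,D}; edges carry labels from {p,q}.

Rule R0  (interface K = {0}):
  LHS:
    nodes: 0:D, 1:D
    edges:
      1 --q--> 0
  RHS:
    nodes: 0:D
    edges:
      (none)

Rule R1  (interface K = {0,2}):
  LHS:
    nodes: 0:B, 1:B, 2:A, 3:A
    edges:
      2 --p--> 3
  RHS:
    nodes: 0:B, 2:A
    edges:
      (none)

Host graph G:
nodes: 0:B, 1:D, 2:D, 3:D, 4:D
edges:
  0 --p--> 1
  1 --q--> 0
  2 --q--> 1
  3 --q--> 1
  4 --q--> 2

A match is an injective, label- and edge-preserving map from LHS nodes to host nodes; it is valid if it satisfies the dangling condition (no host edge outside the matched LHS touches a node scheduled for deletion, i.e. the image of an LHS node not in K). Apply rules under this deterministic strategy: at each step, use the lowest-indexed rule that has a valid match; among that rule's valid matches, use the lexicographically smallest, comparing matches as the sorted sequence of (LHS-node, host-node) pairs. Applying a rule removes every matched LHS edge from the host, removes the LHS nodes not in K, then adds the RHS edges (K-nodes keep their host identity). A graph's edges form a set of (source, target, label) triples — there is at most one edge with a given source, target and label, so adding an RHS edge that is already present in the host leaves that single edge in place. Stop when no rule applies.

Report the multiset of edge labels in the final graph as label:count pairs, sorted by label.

initial: |V|=5 |E|=5  E = 0-p->1 1-q->0 2-q->1 3-q->1 4-q->2
step 1: apply R0 at {0↦1, 1↦3}  → |V|=4 |E|=4  E = 0-p->1 1-q->0 2-q->1 4-q->2
step 2: apply R0 at {0↦2, 1↦4}  → |V|=3 |E|=3  E = 0-p->1 1-q->0 2-q->1
step 3: apply R0 at {0↦1, 1↦2}  → |V|=2 |E|=2  E = 0-p->1 1-q->0
final graph: no rule applies after step 3
NF edges: [(0, 1, 'p'), (1, 0, 'q')]

Answer: p:1 q:1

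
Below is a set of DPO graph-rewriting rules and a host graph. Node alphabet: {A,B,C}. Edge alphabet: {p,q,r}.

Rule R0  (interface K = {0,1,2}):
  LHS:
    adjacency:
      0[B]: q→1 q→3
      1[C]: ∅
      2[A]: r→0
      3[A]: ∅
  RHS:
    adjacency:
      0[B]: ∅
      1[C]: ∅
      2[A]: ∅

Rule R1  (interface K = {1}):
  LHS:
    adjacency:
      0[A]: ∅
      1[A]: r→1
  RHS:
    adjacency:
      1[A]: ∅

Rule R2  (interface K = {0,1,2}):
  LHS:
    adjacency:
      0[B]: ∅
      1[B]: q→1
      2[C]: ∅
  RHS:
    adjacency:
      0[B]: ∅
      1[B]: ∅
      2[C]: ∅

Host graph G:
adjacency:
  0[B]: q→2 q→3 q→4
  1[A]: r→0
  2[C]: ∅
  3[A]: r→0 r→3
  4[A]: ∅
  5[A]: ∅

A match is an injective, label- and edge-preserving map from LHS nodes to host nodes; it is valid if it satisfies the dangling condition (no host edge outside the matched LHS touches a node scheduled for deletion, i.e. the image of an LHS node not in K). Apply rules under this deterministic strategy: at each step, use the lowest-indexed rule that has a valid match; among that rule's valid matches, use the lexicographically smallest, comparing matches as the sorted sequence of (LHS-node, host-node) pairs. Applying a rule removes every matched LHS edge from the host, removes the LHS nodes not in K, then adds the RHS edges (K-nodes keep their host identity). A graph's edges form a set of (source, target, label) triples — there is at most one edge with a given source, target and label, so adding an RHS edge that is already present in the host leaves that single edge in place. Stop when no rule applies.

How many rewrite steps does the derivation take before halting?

start.  V:6 E:6  edges: 0-q->2 0-q->3 0-q->4 1-r->0 3-r->0 3-r->3
1. fire R0 via {0↦0, 1↦2, 2↦1, 3↦4}  →  V:5 E:3  edges: 0-q->3 3-r->0 3-r->3
2. fire R1 via {0↦1, 1↦3}  →  V:4 E:2  edges: 0-q->3 3-r->0
normal form: no rule applies after step 2

Answer: 2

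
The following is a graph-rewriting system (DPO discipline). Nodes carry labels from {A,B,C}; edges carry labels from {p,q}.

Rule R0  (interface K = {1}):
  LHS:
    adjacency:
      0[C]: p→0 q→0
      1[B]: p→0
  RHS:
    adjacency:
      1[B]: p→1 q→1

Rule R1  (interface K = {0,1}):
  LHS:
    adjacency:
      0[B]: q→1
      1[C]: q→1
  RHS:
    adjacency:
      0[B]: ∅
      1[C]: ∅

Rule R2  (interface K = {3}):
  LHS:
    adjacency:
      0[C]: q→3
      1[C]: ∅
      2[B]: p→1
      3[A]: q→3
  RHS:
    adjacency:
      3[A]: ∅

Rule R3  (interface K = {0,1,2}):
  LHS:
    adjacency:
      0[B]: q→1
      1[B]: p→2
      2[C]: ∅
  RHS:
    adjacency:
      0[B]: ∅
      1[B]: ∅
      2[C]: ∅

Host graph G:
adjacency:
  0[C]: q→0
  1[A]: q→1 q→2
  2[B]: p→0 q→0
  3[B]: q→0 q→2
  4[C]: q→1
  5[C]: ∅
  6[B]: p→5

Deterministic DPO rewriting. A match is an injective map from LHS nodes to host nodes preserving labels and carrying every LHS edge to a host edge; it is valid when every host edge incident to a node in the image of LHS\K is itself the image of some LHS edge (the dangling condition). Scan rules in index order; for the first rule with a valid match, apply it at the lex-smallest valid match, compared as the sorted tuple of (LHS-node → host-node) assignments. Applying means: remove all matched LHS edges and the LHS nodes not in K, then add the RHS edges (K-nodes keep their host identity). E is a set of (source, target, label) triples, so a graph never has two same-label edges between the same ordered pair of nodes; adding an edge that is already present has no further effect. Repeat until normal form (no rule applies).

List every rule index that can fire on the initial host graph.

R0: no valid match — LHS pattern not found
R1: 2 valid matches — {0↦2, 1↦0}, {0↦3, 1↦0}
R2: 1 valid match — {0↦4, 1↦5, 2↦6, 3↦1}
R3: 1 valid match — {0↦3, 1↦2, 2↦0}

Answer: [R1,R2,R3]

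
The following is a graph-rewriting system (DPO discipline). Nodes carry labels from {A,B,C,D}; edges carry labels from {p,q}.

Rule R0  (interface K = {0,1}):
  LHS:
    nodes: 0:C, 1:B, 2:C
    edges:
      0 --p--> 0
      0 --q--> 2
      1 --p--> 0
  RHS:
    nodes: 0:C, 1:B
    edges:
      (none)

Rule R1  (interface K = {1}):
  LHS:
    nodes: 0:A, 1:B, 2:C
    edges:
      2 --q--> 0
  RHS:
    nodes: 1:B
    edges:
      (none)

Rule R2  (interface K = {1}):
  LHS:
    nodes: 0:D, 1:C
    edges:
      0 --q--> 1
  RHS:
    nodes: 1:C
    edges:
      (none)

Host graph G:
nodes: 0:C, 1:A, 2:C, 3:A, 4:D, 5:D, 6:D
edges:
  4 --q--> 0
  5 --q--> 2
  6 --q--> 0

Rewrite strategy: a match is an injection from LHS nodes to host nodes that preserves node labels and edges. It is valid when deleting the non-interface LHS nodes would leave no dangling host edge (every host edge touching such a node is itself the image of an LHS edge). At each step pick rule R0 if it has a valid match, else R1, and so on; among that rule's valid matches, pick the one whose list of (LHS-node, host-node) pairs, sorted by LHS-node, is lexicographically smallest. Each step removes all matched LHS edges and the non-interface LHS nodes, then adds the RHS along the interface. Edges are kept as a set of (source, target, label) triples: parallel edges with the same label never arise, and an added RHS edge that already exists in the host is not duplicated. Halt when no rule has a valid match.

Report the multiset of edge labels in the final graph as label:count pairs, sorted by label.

[0] host  ⇒  7 nodes, 3 edges  {4-q->0 5-q->2 6-q->0}
[1] R2 @ {0↦4, 1↦0}  ⇒  6 nodes, 2 edges  {5-q->2 6-q->0}
[2] R2 @ {0↦5, 1↦2}  ⇒  5 nodes, 1 edges  {6-q->0}
[3] R2 @ {0↦6, 1↦0}  ⇒  4 nodes, 0 edges  {∅}
halt: no rule applies after step 3
NF edges: []

Answer: (no edges)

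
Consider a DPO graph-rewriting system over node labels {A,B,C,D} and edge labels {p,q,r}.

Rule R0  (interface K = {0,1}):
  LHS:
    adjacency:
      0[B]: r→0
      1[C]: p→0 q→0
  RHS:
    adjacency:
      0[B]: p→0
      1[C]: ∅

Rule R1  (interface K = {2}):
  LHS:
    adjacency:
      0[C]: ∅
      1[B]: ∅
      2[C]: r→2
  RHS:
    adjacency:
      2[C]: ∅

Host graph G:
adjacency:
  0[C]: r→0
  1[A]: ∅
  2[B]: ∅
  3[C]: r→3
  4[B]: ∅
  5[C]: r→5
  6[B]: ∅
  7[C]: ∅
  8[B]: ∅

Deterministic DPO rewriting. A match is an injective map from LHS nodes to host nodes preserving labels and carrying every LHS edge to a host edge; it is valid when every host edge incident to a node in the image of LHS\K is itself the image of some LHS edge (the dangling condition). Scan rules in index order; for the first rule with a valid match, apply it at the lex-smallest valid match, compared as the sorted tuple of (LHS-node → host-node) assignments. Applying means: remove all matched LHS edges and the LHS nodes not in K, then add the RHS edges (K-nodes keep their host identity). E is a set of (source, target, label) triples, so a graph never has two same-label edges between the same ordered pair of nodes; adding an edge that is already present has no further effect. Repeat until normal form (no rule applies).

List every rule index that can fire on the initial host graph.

Answer: [R1]

Rewrite trace:
R0: no valid match — LHS pattern not found
R1: 12 valid matches — {0↦7, 1↦2, 2↦0}, {0↦7, 1↦2, 2↦3}, {0↦7, 1↦2, 2↦5} (+9 more)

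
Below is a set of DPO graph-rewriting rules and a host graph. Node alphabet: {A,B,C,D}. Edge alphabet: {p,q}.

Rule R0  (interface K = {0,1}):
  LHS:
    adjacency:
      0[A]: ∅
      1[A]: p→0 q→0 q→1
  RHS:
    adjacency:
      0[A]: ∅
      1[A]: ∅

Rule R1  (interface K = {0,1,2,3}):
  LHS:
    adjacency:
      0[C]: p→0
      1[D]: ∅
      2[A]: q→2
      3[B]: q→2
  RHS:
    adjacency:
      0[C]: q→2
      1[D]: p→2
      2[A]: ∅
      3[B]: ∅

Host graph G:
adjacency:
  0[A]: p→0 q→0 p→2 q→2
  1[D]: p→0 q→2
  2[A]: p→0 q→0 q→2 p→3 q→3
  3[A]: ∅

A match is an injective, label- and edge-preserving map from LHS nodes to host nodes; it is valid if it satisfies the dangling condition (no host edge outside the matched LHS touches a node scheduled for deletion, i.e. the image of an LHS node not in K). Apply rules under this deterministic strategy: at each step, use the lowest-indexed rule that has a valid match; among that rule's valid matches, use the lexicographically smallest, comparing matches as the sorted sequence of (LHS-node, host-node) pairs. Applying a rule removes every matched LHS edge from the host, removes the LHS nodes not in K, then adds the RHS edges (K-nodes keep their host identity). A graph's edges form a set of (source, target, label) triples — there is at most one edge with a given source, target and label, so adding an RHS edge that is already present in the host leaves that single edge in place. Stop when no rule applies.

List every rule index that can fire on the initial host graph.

R0: 3 valid matches — {0↦0, 1↦2}, {0↦2, 1↦0}, {0↦3, 1↦2}
R1: no valid match — LHS pattern not found

Answer: [R0]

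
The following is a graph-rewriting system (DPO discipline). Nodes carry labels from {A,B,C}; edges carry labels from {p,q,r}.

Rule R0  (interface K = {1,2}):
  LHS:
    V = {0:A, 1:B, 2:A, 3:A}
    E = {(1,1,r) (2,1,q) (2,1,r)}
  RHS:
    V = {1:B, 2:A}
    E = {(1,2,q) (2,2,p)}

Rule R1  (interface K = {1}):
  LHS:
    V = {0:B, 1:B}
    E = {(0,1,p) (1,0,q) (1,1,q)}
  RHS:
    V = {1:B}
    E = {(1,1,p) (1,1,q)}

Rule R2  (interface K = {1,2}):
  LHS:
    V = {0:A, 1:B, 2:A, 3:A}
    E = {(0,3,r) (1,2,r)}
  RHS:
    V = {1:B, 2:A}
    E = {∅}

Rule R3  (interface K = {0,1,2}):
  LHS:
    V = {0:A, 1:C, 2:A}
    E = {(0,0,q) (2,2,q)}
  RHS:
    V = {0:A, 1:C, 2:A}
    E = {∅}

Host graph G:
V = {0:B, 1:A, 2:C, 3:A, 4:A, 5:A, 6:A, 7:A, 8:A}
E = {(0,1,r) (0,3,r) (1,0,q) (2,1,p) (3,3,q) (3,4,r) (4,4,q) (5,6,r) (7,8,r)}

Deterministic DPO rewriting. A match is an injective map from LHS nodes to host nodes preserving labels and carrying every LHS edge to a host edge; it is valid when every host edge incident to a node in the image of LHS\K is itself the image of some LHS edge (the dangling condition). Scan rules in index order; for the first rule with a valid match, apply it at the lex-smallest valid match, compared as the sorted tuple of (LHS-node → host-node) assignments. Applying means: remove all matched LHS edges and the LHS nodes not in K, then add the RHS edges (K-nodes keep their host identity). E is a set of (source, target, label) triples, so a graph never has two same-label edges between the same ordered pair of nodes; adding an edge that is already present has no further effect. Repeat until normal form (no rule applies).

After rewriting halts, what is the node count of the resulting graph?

Answer: 5

Derivation:
[0] host  ⇒  9 nodes, 9 edges  {0-r->1 0-r->3 1-q->0 2-p->1 3-q->3 3-r->4 4-q->4 5-r->6 7-r->8}
[1] R2 @ {0↦5, 1↦0, 2↦1, 3↦6}  ⇒  7 nodes, 7 edges  {0-r->3 1-q->0 2-p->1 3-q->3 3-r->4 4-q->4 7-r->8}
[2] R2 @ {0↦7, 1↦0, 2↦3, 3↦8}  ⇒  5 nodes, 5 edges  {1-q->0 2-p->1 3-q->3 3-r->4 4-q->4}
[3] R3 @ {0↦3, 1↦2, 2↦4}  ⇒  5 nodes, 3 edges  {1-q->0 2-p->1 3-r->4}
normal form: no rule applies after step 3
NF nodes: {0:B, 1:A, 2:C, 3:A, 4:A}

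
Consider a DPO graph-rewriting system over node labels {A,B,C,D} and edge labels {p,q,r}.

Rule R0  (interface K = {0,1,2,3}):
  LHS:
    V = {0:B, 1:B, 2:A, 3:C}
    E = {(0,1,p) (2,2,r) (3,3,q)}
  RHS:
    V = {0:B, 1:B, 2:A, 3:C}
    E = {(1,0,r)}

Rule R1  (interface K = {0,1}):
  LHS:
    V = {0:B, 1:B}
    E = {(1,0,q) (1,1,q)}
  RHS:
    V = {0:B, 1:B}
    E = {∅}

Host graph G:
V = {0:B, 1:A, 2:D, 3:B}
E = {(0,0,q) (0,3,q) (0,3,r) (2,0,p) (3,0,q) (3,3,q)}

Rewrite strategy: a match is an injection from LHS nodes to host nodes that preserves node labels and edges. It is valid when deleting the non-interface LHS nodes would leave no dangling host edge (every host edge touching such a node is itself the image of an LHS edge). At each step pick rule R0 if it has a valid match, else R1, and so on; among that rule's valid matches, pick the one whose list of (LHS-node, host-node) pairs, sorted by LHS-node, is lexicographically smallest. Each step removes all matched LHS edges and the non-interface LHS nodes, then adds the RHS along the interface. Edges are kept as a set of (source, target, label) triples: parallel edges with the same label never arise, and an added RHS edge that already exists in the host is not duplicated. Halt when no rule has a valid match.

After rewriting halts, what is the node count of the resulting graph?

Answer: 4

Rewrite trace:
initial: |V|=4 |E|=6  E = 0-q->0 0-q->3 0-r->3 2-p->0 3-q->0 3-q->3
step 1: apply R1 at {0↦0, 1↦3}  → |V|=4 |E|=4  E = 0-q->0 0-q->3 0-r->3 2-p->0
step 2: apply R1 at {0↦3, 1↦0}  → |V|=4 |E|=2  E = 0-r->3 2-p->0
halt: no rule applies after step 2
NF nodes: {0:B, 1:A, 2:D, 3:B}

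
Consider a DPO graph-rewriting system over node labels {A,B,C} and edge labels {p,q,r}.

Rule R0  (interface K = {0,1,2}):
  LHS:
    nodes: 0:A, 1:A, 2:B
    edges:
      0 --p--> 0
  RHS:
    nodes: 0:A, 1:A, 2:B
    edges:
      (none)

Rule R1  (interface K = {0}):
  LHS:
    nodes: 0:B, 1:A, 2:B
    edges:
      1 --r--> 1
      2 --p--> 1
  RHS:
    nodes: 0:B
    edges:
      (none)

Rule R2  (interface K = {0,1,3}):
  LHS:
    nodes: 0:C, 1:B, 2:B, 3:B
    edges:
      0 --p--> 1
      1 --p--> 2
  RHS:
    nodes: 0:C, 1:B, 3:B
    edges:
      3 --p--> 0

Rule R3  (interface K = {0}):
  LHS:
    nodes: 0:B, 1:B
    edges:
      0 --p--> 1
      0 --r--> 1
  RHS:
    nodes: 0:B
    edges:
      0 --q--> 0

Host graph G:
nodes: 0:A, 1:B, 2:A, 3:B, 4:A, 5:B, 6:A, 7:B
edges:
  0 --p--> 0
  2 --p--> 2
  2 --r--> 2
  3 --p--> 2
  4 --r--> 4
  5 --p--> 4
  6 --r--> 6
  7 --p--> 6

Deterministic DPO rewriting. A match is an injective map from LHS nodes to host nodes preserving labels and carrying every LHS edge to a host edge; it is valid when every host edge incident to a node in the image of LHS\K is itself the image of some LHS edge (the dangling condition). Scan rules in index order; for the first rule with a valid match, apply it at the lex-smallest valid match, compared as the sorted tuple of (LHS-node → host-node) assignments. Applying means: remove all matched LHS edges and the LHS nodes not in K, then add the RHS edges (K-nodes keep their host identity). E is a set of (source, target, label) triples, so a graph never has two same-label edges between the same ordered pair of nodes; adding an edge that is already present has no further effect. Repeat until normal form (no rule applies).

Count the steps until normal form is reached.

start.  V:8 E:8  edges: 0-p->0 2-p->2 2-r->2 3-p->2 4-r->4 5-p->4 6-r->6 7-p->6
1. fire R0 via {0↦0, 1↦2, 2↦1}  →  V:8 E:7  edges: 2-p->2 2-r->2 3-p->2 4-r->4 5-p->4 6-r->6 7-p->6
2. fire R0 via {0↦2, 1↦0, 2↦1}  →  V:8 E:6  edges: 2-r->2 3-p->2 4-r->4 5-p->4 6-r->6 7-p->6
3. fire R1 via {0↦1, 1↦2, 2↦3}  →  V:6 E:4  edges: 4-r->4 5-p->4 6-r->6 7-p->6
4. fire R1 via {0↦1, 1↦4, 2↦5}  →  V:4 E:2  edges: 6-r->6 7-p->6
5. fire R1 via {0↦1, 1↦6, 2↦7}  →  V:2 E:0  edges: ∅
halt: no rule applies after step 5

Answer: 5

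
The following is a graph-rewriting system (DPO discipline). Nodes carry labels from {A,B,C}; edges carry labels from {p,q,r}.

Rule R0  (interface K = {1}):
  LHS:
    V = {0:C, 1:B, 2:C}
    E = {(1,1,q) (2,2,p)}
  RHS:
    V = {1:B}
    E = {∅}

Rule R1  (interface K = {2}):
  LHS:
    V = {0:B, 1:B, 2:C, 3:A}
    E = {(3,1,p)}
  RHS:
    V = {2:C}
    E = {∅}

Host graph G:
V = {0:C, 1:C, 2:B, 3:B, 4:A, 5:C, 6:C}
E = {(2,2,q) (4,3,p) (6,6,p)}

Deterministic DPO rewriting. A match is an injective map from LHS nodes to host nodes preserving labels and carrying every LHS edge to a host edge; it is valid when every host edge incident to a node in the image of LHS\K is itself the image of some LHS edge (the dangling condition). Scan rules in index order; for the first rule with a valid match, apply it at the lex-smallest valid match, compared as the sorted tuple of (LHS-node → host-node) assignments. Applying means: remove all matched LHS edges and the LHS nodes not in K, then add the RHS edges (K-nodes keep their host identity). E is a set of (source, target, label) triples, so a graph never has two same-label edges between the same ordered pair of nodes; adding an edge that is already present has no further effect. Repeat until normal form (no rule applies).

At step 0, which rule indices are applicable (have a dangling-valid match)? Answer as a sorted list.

R0: 3 valid matches — {0↦0, 1↦2, 2↦6}, {0↦1, 1↦2, 2↦6}, {0↦5, 1↦2, 2↦6}
R1: no valid match — 4 raw matches, all fail dangling condition

Answer: [R0]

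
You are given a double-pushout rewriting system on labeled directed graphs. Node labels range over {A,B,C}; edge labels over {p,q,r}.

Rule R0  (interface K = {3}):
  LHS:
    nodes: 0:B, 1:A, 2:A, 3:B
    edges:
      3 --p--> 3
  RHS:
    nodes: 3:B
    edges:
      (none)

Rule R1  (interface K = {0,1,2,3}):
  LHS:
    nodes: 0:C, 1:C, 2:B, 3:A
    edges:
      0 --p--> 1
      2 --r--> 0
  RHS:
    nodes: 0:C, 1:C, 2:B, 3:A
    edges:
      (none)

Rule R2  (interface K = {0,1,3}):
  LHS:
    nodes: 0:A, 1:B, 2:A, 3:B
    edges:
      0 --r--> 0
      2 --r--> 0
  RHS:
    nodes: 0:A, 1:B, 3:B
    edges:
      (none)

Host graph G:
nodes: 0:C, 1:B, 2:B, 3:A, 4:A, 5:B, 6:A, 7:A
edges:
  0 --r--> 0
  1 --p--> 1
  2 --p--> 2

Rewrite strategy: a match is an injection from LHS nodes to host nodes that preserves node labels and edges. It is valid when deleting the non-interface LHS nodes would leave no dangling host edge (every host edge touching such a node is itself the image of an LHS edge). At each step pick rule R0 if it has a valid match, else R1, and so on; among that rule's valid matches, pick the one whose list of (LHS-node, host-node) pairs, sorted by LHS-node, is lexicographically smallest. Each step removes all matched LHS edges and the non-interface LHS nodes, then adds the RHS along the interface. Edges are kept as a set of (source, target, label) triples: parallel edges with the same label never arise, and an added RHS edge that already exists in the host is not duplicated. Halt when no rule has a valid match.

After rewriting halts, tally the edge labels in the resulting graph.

[0] host  ⇒  8 nodes, 3 edges  {0-r->0 1-p->1 2-p->2}
[1] R0 @ {0↦5, 1↦3, 2↦4, 3↦1}  ⇒  5 nodes, 2 edges  {0-r->0 2-p->2}
[2] R0 @ {0↦1, 1↦6, 2↦7, 3↦2}  ⇒  2 nodes, 1 edges  {0-r->0}
halt: no rule applies after step 2
NF edges: [(0, 0, 'r')]

Answer: r:1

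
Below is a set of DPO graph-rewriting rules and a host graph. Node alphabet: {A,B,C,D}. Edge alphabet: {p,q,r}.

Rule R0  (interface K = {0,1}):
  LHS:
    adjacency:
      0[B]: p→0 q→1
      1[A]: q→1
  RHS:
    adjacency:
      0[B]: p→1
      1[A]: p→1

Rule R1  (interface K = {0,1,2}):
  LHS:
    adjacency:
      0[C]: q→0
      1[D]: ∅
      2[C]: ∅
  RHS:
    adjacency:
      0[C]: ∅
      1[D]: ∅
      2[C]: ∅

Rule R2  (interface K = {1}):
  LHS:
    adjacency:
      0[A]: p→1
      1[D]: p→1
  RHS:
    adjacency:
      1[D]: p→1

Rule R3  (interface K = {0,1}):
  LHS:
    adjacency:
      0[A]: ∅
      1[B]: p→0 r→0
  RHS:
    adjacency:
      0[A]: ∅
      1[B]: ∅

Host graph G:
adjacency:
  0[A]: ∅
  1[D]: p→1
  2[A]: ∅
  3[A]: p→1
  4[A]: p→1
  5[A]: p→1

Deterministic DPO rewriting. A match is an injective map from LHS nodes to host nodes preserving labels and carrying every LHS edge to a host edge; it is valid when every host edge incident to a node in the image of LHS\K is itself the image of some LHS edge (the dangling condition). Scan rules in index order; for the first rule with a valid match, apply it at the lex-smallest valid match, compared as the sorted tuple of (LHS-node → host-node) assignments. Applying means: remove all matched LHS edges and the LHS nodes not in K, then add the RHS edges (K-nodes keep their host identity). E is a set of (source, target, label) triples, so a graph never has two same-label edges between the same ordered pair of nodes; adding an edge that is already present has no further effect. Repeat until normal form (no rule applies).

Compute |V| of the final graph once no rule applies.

Answer: 3

Steps:
[0] host  ⇒  6 nodes, 4 edges  {1-p->1 3-p->1 4-p->1 5-p->1}
[1] R2 @ {0↦3, 1↦1}  ⇒  5 nodes, 3 edges  {1-p->1 4-p->1 5-p->1}
[2] R2 @ {0↦4, 1↦1}  ⇒  4 nodes, 2 edges  {1-p->1 5-p->1}
[3] R2 @ {0↦5, 1↦1}  ⇒  3 nodes, 1 edges  {1-p->1}
normal form: no rule applies after step 3
NF nodes: {0:A, 1:D, 2:A}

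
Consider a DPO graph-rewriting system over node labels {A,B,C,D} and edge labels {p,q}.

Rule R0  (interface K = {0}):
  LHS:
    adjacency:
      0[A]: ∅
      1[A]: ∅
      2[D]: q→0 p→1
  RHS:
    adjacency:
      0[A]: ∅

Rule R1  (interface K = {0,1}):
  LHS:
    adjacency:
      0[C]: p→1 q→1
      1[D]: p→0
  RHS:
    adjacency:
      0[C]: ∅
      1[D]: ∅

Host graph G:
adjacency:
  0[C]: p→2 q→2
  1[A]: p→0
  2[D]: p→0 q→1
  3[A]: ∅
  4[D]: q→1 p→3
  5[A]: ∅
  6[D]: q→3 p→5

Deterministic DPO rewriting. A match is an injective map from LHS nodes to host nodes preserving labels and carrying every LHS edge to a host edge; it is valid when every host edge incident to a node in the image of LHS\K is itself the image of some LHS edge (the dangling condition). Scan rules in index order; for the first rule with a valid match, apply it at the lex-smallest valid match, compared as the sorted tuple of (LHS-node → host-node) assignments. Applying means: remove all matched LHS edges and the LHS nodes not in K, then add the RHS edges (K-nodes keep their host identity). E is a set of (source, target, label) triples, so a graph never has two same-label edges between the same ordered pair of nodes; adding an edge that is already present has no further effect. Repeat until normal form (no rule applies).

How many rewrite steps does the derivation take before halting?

Answer: 3

Derivation:
[0] host  ⇒  7 nodes, 9 edges  {0-p->2 0-q->2 1-p->0 2-p->0 2-q->1 4-q->1 4-p->3 6-q->3 6-p->5}
[1] R0 @ {0↦3, 1↦5, 2↦6}  ⇒  5 nodes, 7 edges  {0-p->2 0-q->2 1-p->0 2-p->0 2-q->1 4-q->1 4-p->3}
[2] R0 @ {0↦1, 1↦3, 2↦4}  ⇒  3 nodes, 5 edges  {0-p->2 0-q->2 1-p->0 2-p->0 2-q->1}
[3] R1 @ {0↦0, 1↦2}  ⇒  3 nodes, 2 edges  {1-p->0 2-q->1}
halt: no rule applies after step 3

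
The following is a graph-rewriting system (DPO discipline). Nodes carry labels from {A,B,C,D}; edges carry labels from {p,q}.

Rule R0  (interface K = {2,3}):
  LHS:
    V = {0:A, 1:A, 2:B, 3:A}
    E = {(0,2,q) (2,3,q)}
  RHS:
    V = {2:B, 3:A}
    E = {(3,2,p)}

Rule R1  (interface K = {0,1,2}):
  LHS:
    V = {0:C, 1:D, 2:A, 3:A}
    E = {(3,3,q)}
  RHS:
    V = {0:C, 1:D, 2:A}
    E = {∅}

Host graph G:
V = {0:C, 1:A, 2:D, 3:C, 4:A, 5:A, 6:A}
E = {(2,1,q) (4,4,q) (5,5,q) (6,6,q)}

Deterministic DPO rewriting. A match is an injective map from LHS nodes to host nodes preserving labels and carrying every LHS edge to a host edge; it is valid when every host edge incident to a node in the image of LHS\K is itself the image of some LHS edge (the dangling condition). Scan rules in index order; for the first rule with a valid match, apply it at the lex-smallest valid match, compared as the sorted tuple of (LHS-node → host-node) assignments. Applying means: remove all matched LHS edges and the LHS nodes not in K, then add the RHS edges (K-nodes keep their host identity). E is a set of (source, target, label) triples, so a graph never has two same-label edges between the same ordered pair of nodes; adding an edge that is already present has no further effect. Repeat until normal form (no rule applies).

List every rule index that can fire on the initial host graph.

R0: no valid match — LHS pattern not found
R1: 18 valid matches — {0↦0, 1↦2, 2↦1, 3↦4}, {0↦0, 1↦2, 2↦1, 3↦5}, {0↦0, 1↦2, 2↦1, 3↦6} (+15 more)

Answer: [R1]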